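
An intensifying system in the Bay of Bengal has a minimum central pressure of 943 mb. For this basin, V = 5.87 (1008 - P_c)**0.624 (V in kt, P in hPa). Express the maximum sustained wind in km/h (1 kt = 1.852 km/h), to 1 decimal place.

ΔP = 1008 − 943 = 65 mb.
V ≈ 5.87 × 65^0.624 = 5.87 × 13.529 ≈ 79.414 kt.
79.414 × 1.852 ≈ 147.07 km/h → 147.1 km/h.

147.1 km/h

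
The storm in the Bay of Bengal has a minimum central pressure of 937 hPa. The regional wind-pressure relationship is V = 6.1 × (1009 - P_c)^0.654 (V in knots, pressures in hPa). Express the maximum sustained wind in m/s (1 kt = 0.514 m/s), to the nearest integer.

ΔP = 1009 − 937 = 72 hPa.
V ≈ 6.1 × 72^0.654 = 6.1 × 16.394 ≈ 100.006 kt.
100.006 × 0.514 ≈ 51.40 m/s → 51 m/s.

51 m/s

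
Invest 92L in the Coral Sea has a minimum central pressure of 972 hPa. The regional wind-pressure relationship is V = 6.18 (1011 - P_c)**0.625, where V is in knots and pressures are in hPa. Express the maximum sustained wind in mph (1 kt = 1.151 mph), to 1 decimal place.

70.2 mph

ΔP = 1011 − 972 = 39 hPa.
V ≈ 6.18 × 39^0.625 = 6.18 × 9.872 ≈ 61.010 kt.
61.010 × 1.151 ≈ 70.22 mph → 70.2 mph.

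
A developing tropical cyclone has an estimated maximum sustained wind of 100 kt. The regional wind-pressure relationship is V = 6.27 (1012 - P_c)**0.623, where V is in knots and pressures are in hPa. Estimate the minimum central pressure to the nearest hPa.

927 hPa

ΔP = (V / 6.27)^(1/0.623) = (100/6.27)^1.605.
100/6.27 = 15.949; 15.949^1.605 ≈ 85.22 hPa.
P_c = 1012 − 85.22 = 926.78 ≈ 927 hPa.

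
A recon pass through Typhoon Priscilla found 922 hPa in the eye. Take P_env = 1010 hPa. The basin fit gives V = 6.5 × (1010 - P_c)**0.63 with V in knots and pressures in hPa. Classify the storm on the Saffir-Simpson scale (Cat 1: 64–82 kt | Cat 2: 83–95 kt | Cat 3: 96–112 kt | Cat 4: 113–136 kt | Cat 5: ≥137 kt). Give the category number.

ΔP = 1010 − 922 = 88 hPa.
V ≈ 6.5 × 88^0.63 = 6.5 × 16.79 ≈ 109 kt.
109 kt falls in the Category 3 band.

3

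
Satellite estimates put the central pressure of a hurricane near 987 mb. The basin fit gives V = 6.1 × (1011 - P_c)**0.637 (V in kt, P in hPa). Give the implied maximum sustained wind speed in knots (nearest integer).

46 kt

ΔP = 1011 − 987 = 24 mb.
24^0.637 ≈ 7.572.
V ≈ 6.1 × 7.572 ≈ 46.2 kt.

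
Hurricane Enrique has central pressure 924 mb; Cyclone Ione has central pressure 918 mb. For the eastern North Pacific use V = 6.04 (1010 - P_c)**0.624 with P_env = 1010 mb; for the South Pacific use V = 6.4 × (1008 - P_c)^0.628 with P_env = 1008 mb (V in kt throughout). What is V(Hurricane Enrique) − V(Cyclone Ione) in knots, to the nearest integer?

Hurricane Enrique: ΔP = 86; V ≈ 6.04 × 86^0.624 ≈ 97.31 kt.
Cyclone Ione: ΔP = 90; V ≈ 6.4 × 90^0.628 ≈ 108.01 kt.
Difference ≈ 97.31 − 108.01 = -10.70 → -11 kt.

-11 kt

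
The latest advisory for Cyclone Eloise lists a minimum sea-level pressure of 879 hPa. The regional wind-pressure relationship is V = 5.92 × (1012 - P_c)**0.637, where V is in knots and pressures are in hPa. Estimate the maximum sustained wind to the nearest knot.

133 kt

ΔP = 1012 − 879 = 133 hPa.
133^0.637 ≈ 22.537.
V ≈ 5.92 × 22.537 ≈ 133.4 kt.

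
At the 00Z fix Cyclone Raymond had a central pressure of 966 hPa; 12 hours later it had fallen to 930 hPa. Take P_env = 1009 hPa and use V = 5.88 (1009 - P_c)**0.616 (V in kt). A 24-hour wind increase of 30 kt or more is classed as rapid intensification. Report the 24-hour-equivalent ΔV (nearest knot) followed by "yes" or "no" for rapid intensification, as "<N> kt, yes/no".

V₁: ΔP = 43, V ≈ 5.88 × 43^0.616 ≈ 59.65 kt.
V₂: ΔP = 79, V ≈ 5.88 × 79^0.616 ≈ 86.76 kt.
ΔV over 12 h = 27.11 kt → 24 h equivalent = 27.11 × 24/12 ≈ 54.22 kt.
54 kt ≥ 30 kt ⇒ rapid intensification.

54 kt, yes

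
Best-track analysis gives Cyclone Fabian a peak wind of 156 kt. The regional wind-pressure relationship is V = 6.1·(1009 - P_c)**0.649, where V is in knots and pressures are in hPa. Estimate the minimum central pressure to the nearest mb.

ΔP = (V / 6.1)^(1/0.649) = (156/6.1)^1.541.
156/6.1 = 25.574; 25.574^1.541 ≈ 147.63 mb.
P_c = 1009 − 147.63 = 861.37 ≈ 861 mb.

861 mb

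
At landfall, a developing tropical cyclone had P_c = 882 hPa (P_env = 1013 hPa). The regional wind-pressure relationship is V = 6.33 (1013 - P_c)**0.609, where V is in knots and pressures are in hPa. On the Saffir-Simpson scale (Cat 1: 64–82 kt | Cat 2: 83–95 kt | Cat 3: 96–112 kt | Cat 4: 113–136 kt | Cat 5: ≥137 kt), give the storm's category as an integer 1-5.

ΔP = 1013 − 882 = 131 hPa.
V ≈ 6.33 × 131^0.609 = 6.33 × 19.47 ≈ 123 kt.
123 kt falls in the Category 4 band.

4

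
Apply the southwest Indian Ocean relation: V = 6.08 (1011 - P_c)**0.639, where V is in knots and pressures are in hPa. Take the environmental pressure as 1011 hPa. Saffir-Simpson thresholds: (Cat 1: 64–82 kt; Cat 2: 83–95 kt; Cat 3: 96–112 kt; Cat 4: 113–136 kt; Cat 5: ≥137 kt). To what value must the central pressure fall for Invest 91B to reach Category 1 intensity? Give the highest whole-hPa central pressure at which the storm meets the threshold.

971 hPa

Category 1 begins at V = 64 kt.
Required ΔP = (64/6.08)^(1/0.639) = 10.526^1.565 ≈ 39.79 hPa.
P_c ≤ 1011 − 39.79 = 971.21, so the highest integer P_c is 971 hPa.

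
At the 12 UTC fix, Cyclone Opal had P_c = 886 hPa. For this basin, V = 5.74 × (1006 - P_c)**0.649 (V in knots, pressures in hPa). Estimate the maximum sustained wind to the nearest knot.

128 kt

ΔP = 1006 − 886 = 120 hPa.
120^0.649 ≈ 22.356.
V ≈ 5.74 × 22.356 ≈ 128.3 kt.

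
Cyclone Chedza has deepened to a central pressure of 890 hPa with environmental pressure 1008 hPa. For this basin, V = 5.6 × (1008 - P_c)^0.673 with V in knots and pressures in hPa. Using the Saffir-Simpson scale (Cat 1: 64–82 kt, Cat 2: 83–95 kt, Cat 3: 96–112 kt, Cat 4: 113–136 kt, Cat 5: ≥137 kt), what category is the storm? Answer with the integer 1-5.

5

ΔP = 1008 − 890 = 118 hPa.
V ≈ 5.6 × 118^0.673 = 5.6 × 24.80 ≈ 139 kt.
139 kt falls in the Category 5 band.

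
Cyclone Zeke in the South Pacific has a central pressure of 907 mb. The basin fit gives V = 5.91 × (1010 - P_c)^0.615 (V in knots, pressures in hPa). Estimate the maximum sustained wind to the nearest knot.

ΔP = 1010 − 907 = 103 mb.
103^0.615 ≈ 17.294.
V ≈ 5.91 × 17.294 ≈ 102.2 kt.

102 kt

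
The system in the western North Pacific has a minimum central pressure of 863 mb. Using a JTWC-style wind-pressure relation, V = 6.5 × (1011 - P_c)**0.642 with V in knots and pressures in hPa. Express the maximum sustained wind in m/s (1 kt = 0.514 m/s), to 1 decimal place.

ΔP = 1011 − 863 = 148 mb.
V ≈ 6.5 × 148^0.642 = 6.5 × 24.735 ≈ 160.776 kt.
160.776 × 0.514 ≈ 82.64 m/s → 82.6 m/s.

82.6 m/s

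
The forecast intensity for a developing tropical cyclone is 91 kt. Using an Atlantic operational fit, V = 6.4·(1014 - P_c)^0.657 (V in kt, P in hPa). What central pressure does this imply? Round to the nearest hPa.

957 hPa

ΔP = (V / 6.4)^(1/0.657) = (91/6.4)^1.522.
91/6.4 = 14.219; 14.219^1.522 ≈ 56.85 hPa.
P_c = 1014 − 56.85 = 957.15 ≈ 957 hPa.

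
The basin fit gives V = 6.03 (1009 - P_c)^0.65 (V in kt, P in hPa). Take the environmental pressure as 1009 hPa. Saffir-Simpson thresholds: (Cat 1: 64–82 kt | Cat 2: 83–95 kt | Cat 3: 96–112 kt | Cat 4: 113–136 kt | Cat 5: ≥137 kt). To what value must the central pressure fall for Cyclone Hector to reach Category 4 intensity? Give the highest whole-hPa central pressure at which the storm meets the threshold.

918 hPa

Category 4 begins at V = 113 kt.
Required ΔP = (113/6.03)^(1/0.65) = 18.740^1.538 ≈ 90.80 hPa.
P_c ≤ 1009 − 90.80 = 918.20, so the highest integer P_c is 918 hPa.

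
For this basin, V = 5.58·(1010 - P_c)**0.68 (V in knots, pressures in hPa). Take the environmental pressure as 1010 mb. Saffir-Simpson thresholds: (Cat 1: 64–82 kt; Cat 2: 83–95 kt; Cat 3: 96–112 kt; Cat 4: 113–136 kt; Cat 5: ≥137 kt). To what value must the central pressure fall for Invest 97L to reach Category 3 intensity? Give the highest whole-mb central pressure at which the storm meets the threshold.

944 mb

Category 3 begins at V = 96 kt.
Required ΔP = (96/5.58)^(1/0.68) = 17.204^1.471 ≈ 65.63 mb.
P_c ≤ 1010 − 65.63 = 944.37, so the highest integer P_c is 944 mb.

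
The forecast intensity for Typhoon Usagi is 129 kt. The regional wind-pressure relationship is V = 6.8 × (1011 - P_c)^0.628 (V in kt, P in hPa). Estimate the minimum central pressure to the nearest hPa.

ΔP = (V / 6.8)^(1/0.628) = (129/6.8)^1.592.
129/6.8 = 18.971; 18.971^1.592 ≈ 108.43 hPa.
P_c = 1011 − 108.43 = 902.57 ≈ 903 hPa.

903 hPa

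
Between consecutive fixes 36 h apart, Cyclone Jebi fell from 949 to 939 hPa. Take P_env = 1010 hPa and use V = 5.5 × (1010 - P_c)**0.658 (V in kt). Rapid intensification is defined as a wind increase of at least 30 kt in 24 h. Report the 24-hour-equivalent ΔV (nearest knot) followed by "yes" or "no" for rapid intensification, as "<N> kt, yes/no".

6 kt, no

V₁: ΔP = 61, V ≈ 5.5 × 61^0.658 ≈ 82.25 kt.
V₂: ΔP = 71, V ≈ 5.5 × 71^0.658 ≈ 90.88 kt.
ΔV over 36 h = 8.63 kt → 24 h equivalent = 8.63 × 24/36 ≈ 5.75 kt.
6 kt < 30 kt ⇒ not rapid intensification.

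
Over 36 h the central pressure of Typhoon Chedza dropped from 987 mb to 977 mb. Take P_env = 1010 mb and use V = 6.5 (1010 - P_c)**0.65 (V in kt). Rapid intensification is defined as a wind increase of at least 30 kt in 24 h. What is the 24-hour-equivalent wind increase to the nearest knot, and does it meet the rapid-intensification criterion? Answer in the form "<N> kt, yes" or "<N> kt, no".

9 kt, no

V₁: ΔP = 23, V ≈ 6.5 × 23^0.65 ≈ 49.89 kt.
V₂: ΔP = 33, V ≈ 6.5 × 33^0.65 ≈ 63.09 kt.
ΔV over 36 h = 13.20 kt → 24 h equivalent = 13.20 × 24/36 ≈ 8.80 kt.
9 kt < 30 kt ⇒ not rapid intensification.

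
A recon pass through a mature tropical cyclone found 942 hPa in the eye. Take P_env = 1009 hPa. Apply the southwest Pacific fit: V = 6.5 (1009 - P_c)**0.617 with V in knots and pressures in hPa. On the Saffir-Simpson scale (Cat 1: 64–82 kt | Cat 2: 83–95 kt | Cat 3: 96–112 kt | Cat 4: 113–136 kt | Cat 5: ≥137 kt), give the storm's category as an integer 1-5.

ΔP = 1009 − 942 = 67 hPa.
V ≈ 6.5 × 67^0.617 = 6.5 × 13.39 ≈ 87 kt.
87 kt falls in the Category 2 band.

2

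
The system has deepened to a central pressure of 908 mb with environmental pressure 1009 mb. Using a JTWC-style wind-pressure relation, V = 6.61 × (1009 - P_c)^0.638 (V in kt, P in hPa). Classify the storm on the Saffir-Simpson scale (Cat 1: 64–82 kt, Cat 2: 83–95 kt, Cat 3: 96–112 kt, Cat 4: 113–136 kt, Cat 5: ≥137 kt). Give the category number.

4

ΔP = 1009 − 908 = 101 mb.
V ≈ 6.61 × 101^0.638 = 6.61 × 19.00 ≈ 126 kt.
126 kt falls in the Category 4 band.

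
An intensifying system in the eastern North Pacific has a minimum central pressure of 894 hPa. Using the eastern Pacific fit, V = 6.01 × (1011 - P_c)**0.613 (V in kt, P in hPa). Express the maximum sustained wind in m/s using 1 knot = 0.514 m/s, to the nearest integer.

57 m/s

ΔP = 1011 − 894 = 117 hPa.
V ≈ 6.01 × 117^0.613 = 6.01 × 18.527 ≈ 111.345 kt.
111.345 × 0.514 ≈ 57.23 m/s → 57 m/s.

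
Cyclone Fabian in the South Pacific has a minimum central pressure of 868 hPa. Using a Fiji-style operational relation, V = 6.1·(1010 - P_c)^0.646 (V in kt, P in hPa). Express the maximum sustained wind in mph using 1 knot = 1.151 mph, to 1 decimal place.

172.5 mph

ΔP = 1010 − 868 = 142 hPa.
V ≈ 6.1 × 142^0.646 = 6.1 × 24.568 ≈ 149.868 kt.
149.868 × 1.151 ≈ 172.50 mph → 172.5 mph.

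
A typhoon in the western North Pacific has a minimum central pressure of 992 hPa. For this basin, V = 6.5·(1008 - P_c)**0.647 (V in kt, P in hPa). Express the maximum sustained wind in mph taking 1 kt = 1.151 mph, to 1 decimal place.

ΔP = 1008 − 992 = 16 hPa.
V ≈ 6.5 × 16^0.647 = 6.5 × 6.013 ≈ 39.082 kt.
39.082 × 1.151 ≈ 44.98 mph → 45.0 mph.

45.0 mph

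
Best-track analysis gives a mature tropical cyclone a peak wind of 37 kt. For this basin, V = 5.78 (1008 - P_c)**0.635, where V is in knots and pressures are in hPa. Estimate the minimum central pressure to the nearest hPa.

ΔP = (V / 5.78)^(1/0.635) = (37/5.78)^1.575.
37/5.78 = 6.401; 6.401^1.575 ≈ 18.61 hPa.
P_c = 1008 − 18.61 = 989.39 ≈ 989 hPa.

989 hPa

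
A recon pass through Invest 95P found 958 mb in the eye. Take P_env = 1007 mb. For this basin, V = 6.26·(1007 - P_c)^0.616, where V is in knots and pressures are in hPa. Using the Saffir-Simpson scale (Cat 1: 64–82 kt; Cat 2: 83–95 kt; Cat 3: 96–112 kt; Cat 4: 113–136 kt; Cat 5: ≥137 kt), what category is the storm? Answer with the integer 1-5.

ΔP = 1007 − 958 = 49 mb.
V ≈ 6.26 × 49^0.616 = 6.26 × 10.99 ≈ 69 kt.
69 kt falls in the Category 1 band.

1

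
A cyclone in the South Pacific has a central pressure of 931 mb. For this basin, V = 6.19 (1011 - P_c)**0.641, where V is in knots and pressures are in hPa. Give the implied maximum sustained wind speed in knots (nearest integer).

ΔP = 1011 − 931 = 80 mb.
80^0.641 ≈ 16.591.
V ≈ 6.19 × 16.591 ≈ 102.7 kt.

103 kt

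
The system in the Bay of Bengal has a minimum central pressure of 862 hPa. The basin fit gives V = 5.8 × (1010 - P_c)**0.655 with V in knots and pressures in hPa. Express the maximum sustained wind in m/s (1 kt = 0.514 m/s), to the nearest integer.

79 m/s

ΔP = 1010 − 862 = 148 hPa.
V ≈ 5.8 × 148^0.655 = 5.8 × 26.395 ≈ 153.091 kt.
153.091 × 0.514 ≈ 78.69 m/s → 79 m/s.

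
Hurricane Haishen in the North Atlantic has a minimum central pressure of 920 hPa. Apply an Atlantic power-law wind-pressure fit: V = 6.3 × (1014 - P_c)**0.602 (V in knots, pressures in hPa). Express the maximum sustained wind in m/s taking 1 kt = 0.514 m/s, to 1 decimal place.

49.9 m/s

ΔP = 1014 − 920 = 94 hPa.
V ≈ 6.3 × 94^0.602 = 6.3 × 15.411 ≈ 97.088 kt.
97.088 × 0.514 ≈ 49.90 m/s → 49.9 m/s.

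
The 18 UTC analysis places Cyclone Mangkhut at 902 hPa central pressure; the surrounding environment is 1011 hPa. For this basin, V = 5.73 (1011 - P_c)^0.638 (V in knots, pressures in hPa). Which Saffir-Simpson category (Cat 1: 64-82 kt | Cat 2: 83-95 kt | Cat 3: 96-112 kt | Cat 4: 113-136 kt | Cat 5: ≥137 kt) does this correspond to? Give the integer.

4

ΔP = 1011 − 902 = 109 hPa.
V ≈ 5.73 × 109^0.638 = 5.73 × 19.95 ≈ 114 kt.
114 kt falls in the Category 4 band.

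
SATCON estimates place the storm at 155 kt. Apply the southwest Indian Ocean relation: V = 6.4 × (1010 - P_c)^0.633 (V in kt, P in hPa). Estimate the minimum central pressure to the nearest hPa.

856 hPa

ΔP = (V / 6.4)^(1/0.633) = (155/6.4)^1.580.
155/6.4 = 24.219; 24.219^1.580 ≈ 153.69 hPa.
P_c = 1010 − 153.69 = 856.31 ≈ 856 hPa.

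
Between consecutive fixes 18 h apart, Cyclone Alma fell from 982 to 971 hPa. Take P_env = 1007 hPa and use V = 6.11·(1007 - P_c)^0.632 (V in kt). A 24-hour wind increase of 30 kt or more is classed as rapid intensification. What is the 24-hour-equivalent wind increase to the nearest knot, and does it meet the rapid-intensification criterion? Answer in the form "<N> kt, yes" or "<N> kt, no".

16 kt, no

V₁: ΔP = 25, V ≈ 6.11 × 25^0.632 ≈ 46.72 kt.
V₂: ΔP = 36, V ≈ 6.11 × 36^0.632 ≈ 58.83 kt.
ΔV over 18 h = 12.11 kt → 24 h equivalent = 12.11 × 24/18 ≈ 16.15 kt.
16 kt < 30 kt ⇒ not rapid intensification.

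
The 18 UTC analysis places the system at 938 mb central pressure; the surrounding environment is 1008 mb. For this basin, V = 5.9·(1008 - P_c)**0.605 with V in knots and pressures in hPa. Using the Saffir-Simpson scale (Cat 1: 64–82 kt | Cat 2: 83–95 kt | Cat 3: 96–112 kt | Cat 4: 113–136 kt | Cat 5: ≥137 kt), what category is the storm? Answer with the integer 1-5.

ΔP = 1008 − 938 = 70 mb.
V ≈ 5.9 × 70^0.605 = 5.9 × 13.07 ≈ 77 kt.
77 kt falls in the Category 1 band.

1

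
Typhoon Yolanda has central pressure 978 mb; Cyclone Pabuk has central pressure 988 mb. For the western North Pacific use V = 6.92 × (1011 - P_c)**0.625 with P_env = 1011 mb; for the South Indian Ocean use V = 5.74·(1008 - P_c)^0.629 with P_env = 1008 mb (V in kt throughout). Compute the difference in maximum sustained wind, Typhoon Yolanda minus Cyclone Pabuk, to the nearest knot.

24 kt

Typhoon Yolanda: ΔP = 33; V ≈ 6.92 × 33^0.625 ≈ 61.54 kt.
Cyclone Pabuk: ΔP = 20; V ≈ 5.74 × 20^0.629 ≈ 37.78 kt.
Difference ≈ 61.54 − 37.78 = 23.76 → 24 kt.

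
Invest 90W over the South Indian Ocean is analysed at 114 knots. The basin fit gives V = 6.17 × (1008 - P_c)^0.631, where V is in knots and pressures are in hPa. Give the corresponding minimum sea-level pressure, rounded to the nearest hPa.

906 hPa

ΔP = (V / 6.17)^(1/0.631) = (114/6.17)^1.585.
114/6.17 = 18.476; 18.476^1.585 ≈ 101.70 hPa.
P_c = 1008 − 101.70 = 906.30 ≈ 906 hPa.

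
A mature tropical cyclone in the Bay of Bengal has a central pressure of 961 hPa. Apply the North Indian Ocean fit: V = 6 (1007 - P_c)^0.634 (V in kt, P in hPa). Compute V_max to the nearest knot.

ΔP = 1007 − 961 = 46 hPa.
46^0.634 ≈ 11.329.
V ≈ 6 × 11.329 ≈ 68.0 kt.

68 kt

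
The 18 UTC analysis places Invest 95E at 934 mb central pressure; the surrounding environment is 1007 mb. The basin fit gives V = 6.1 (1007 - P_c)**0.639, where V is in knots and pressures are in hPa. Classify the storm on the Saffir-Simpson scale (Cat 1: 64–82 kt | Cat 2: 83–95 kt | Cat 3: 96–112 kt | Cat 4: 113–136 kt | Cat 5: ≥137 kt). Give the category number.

ΔP = 1007 − 934 = 73 mb.
V ≈ 6.1 × 73^0.639 = 6.1 × 15.51 ≈ 95 kt.
95 kt falls in the Category 2 band.

2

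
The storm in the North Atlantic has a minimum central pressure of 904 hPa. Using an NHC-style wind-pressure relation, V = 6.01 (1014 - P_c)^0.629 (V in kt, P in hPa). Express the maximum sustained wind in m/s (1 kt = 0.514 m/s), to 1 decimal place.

ΔP = 1014 − 904 = 110 hPa.
V ≈ 6.01 × 110^0.629 = 6.01 × 19.233 ≈ 115.587 kt.
115.587 × 0.514 ≈ 59.41 m/s → 59.4 m/s.

59.4 m/s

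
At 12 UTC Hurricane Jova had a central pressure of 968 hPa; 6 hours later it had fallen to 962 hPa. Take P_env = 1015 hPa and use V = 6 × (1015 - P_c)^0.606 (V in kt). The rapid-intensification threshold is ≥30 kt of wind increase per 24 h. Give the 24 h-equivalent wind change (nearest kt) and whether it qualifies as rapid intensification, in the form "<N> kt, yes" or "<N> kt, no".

19 kt, no

V₁: ΔP = 47, V ≈ 6 × 47^0.606 ≈ 61.86 kt.
V₂: ΔP = 53, V ≈ 6 × 53^0.606 ≈ 66.54 kt.
ΔV over 6 h = 4.68 kt → 24 h equivalent = 4.68 × 24/6 ≈ 18.72 kt.
19 kt < 30 kt ⇒ not rapid intensification.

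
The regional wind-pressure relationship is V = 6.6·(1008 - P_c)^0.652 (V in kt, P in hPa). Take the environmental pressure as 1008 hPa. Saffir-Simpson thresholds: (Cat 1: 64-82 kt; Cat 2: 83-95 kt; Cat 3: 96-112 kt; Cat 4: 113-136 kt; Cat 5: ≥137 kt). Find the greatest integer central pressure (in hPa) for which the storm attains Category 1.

Category 1 begins at V = 64 kt.
Required ΔP = (64/6.6)^(1/0.652) = 9.697^1.534 ≈ 32.60 hPa.
P_c ≤ 1008 − 32.60 = 975.40, so the highest integer P_c is 975 hPa.

975 hPa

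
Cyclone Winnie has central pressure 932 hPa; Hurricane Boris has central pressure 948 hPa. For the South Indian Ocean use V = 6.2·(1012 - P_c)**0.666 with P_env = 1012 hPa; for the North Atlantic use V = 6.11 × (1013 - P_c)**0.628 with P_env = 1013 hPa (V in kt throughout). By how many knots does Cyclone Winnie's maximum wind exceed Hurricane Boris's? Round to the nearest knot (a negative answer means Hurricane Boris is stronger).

31 kt

Cyclone Winnie: ΔP = 80; V ≈ 6.2 × 80^0.666 ≈ 114.78 kt.
Hurricane Boris: ΔP = 65; V ≈ 6.11 × 65^0.628 ≈ 84.05 kt.
Difference ≈ 114.78 − 84.05 = 30.73 → 31 kt.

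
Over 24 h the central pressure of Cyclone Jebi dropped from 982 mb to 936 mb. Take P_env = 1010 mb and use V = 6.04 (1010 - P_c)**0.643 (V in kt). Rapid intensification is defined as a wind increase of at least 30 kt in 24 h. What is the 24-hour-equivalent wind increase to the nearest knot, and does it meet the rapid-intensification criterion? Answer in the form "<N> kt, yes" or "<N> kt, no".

45 kt, yes

V₁: ΔP = 28, V ≈ 6.04 × 28^0.643 ≈ 51.47 kt.
V₂: ΔP = 74, V ≈ 6.04 × 74^0.643 ≈ 96.15 kt.
ΔV over 24 h = 44.68 kt → 24 h equivalent = 44.68 × 24/24 ≈ 44.68 kt.
45 kt ≥ 30 kt ⇒ rapid intensification.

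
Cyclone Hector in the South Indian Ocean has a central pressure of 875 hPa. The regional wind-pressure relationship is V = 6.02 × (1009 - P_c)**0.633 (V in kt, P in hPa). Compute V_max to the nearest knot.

134 kt

ΔP = 1009 − 875 = 134 hPa.
134^0.633 ≈ 22.205.
V ≈ 6.02 × 22.205 ≈ 133.7 kt.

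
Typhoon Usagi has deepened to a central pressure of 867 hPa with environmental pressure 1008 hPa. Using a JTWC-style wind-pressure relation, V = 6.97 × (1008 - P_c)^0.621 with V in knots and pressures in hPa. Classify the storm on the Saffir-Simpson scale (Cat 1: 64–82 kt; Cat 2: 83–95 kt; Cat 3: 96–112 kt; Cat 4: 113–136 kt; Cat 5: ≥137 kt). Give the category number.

ΔP = 1008 − 867 = 141 hPa.
V ≈ 6.97 × 141^0.621 = 6.97 × 21.61 ≈ 151 kt.
151 kt falls in the Category 5 band.

5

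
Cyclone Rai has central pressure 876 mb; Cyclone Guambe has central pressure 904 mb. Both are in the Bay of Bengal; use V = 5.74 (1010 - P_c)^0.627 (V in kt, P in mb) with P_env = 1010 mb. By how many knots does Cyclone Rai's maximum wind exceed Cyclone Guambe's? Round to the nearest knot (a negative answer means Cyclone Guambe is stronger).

Cyclone Rai: ΔP = 134; V ≈ 5.74 × 134^0.627 ≈ 123.77 kt.
Cyclone Guambe: ΔP = 106; V ≈ 5.74 × 106^0.627 ≈ 106.85 kt.
Difference ≈ 123.77 − 106.85 = 16.92 → 17 kt.

17 kt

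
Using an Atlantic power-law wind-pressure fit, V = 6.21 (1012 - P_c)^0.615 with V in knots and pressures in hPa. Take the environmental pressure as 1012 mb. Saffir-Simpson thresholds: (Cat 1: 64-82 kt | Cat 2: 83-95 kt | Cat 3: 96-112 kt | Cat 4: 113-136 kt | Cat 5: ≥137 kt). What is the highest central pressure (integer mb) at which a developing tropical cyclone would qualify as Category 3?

Category 3 begins at V = 96 kt.
Required ΔP = (96/6.21)^(1/0.615) = 15.459^1.626 ≈ 85.83 mb.
P_c ≤ 1012 − 85.83 = 926.17, so the highest integer P_c is 926 mb.

926 mb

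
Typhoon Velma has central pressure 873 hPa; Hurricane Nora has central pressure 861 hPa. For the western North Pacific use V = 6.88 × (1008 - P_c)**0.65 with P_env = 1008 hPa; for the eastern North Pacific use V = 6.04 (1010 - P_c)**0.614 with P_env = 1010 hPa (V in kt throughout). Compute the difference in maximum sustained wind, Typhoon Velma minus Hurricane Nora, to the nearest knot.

36 kt

Typhoon Velma: ΔP = 135; V ≈ 6.88 × 135^0.65 ≈ 166.84 kt.
Hurricane Nora: ΔP = 149; V ≈ 6.04 × 149^0.614 ≈ 130.43 kt.
Difference ≈ 166.84 − 130.43 = 36.41 → 36 kt.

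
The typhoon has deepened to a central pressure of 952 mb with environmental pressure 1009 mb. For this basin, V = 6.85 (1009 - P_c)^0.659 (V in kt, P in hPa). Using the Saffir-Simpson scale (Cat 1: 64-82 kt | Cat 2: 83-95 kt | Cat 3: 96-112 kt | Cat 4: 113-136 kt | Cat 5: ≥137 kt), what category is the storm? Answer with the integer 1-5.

ΔP = 1009 − 952 = 57 mb.
V ≈ 6.85 × 57^0.659 = 6.85 × 14.36 ≈ 98 kt.
98 kt falls in the Category 3 band.

3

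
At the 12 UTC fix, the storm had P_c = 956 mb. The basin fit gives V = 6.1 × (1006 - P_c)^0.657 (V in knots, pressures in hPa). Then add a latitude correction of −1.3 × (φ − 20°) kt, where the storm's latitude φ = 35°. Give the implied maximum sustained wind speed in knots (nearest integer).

60 kt

ΔP = 1006 − 956 = 50 mb.
50^0.657 ≈ 13.068.
V ≈ 6.1 × 13.068 ≈ 79.7 kt.
Latitude correction: −1.3 × (35 − 20) = -19.5 kt.
Corrected V ≈ 60.2 kt → 60 kt.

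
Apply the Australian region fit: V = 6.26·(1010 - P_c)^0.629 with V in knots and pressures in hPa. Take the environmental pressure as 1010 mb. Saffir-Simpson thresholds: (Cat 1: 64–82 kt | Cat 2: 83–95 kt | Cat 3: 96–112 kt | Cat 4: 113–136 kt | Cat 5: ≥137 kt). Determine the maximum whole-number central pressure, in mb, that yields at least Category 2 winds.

Category 2 begins at V = 83 kt.
Required ΔP = (83/6.26)^(1/0.629) = 13.259^1.590 ≈ 60.90 mb.
P_c ≤ 1010 − 60.90 = 949.10, so the highest integer P_c is 949 mb.

949 mb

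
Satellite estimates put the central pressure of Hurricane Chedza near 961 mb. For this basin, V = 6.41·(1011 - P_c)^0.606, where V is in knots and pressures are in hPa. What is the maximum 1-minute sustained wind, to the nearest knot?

69 kt

ΔP = 1011 − 961 = 50 mb.
50^0.606 ≈ 10.705.
V ≈ 6.41 × 10.705 ≈ 68.6 kt.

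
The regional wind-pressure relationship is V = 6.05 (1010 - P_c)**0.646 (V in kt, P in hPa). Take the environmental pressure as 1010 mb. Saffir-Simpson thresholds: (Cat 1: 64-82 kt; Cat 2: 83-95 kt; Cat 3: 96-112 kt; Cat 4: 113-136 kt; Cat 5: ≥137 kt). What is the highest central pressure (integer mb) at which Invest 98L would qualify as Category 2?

952 mb

Category 2 begins at V = 83 kt.
Required ΔP = (83/6.05)^(1/0.646) = 13.719^1.548 ≈ 57.62 mb.
P_c ≤ 1010 − 57.62 = 952.38, so the highest integer P_c is 952 mb.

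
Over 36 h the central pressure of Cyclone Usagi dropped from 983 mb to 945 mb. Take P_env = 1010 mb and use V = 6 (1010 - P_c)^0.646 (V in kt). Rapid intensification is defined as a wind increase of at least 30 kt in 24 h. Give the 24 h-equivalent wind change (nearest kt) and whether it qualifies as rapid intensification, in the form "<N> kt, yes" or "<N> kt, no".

V₁: ΔP = 27, V ≈ 6 × 27^0.646 ≈ 50.44 kt.
V₂: ΔP = 65, V ≈ 6 × 65^0.646 ≈ 88.98 kt.
ΔV over 36 h = 38.54 kt → 24 h equivalent = 38.54 × 24/36 ≈ 25.69 kt.
26 kt < 30 kt ⇒ not rapid intensification.

26 kt, no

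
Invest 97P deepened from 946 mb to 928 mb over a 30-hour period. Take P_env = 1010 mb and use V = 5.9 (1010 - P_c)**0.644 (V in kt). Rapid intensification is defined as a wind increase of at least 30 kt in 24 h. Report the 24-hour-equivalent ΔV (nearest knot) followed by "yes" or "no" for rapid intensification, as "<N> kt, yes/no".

12 kt, no

V₁: ΔP = 64, V ≈ 5.9 × 64^0.644 ≈ 85.91 kt.
V₂: ΔP = 82, V ≈ 5.9 × 82^0.644 ≈ 100.77 kt.
ΔV over 30 h = 14.86 kt → 24 h equivalent = 14.86 × 24/30 ≈ 11.89 kt.
12 kt < 30 kt ⇒ not rapid intensification.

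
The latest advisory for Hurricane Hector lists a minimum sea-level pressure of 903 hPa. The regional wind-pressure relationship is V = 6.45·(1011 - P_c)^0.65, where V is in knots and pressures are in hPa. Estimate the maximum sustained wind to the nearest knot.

ΔP = 1011 − 903 = 108 hPa.
108^0.65 ≈ 20.976.
V ≈ 6.45 × 20.976 ≈ 135.3 kt.

135 kt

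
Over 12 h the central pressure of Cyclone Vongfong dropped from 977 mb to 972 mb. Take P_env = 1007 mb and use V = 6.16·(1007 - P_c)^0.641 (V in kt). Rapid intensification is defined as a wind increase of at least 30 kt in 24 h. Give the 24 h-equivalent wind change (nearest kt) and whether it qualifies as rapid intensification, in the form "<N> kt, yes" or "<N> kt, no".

11 kt, no

V₁: ΔP = 30, V ≈ 6.16 × 30^0.641 ≈ 54.50 kt.
V₂: ΔP = 35, V ≈ 6.16 × 35^0.641 ≈ 60.16 kt.
ΔV over 12 h = 5.66 kt → 24 h equivalent = 5.66 × 24/12 ≈ 11.32 kt.
11 kt < 30 kt ⇒ not rapid intensification.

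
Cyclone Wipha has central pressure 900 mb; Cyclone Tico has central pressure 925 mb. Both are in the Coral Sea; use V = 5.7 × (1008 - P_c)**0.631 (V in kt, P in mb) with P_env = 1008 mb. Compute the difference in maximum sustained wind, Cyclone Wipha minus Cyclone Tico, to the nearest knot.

Cyclone Wipha: ΔP = 108; V ≈ 5.7 × 108^0.631 ≈ 109.39 kt.
Cyclone Tico: ΔP = 83; V ≈ 5.7 × 83^0.631 ≈ 92.64 kt.
Difference ≈ 109.39 − 92.64 = 16.75 → 17 kt.

17 kt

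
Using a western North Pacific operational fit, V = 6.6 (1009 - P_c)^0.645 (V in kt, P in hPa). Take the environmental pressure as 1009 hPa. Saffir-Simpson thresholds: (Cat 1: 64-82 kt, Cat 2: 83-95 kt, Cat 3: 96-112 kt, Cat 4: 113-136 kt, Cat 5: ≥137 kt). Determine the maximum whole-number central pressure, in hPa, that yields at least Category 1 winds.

975 hPa

Category 1 begins at V = 64 kt.
Required ΔP = (64/6.6)^(1/0.645) = 9.697^1.550 ≈ 33.86 hPa.
P_c ≤ 1009 − 33.86 = 975.14, so the highest integer P_c is 975 hPa.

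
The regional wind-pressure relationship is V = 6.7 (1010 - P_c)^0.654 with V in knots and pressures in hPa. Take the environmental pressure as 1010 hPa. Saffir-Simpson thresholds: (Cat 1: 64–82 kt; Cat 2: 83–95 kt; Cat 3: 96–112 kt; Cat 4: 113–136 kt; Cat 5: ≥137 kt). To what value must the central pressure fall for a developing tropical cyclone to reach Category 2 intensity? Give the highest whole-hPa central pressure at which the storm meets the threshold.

963 hPa

Category 2 begins at V = 83 kt.
Required ΔP = (83/6.7)^(1/0.654) = 12.388^1.529 ≈ 46.91 hPa.
P_c ≤ 1010 − 46.91 = 963.09, so the highest integer P_c is 963 hPa.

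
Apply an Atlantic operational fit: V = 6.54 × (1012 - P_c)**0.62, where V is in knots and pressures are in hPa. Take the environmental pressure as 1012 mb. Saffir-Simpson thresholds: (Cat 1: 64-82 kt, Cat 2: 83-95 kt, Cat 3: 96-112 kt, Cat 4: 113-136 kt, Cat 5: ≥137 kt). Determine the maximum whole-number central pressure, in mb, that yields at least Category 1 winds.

Category 1 begins at V = 64 kt.
Required ΔP = (64/6.54)^(1/0.62) = 9.786^1.613 ≈ 39.60 mb.
P_c ≤ 1012 − 39.60 = 972.40, so the highest integer P_c is 972 mb.

972 mb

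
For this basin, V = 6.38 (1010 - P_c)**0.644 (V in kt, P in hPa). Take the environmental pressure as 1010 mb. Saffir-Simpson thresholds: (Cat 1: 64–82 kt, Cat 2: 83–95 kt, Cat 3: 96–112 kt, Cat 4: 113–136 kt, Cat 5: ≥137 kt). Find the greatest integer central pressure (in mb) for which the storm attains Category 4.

Category 4 begins at V = 113 kt.
Required ΔP = (113/6.38)^(1/0.644) = 17.712^1.553 ≈ 86.75 mb.
P_c ≤ 1010 − 86.75 = 923.25, so the highest integer P_c is 923 mb.

923 mb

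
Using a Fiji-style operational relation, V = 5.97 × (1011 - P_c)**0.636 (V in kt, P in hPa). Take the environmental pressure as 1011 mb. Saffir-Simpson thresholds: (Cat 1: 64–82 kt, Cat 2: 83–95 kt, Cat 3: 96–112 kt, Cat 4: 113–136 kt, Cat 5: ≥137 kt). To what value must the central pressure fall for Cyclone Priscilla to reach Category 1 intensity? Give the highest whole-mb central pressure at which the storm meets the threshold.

969 mb

Category 1 begins at V = 64 kt.
Required ΔP = (64/5.97)^(1/0.636) = 10.720^1.572 ≈ 41.67 mb.
P_c ≤ 1011 − 41.67 = 969.33, so the highest integer P_c is 969 mb.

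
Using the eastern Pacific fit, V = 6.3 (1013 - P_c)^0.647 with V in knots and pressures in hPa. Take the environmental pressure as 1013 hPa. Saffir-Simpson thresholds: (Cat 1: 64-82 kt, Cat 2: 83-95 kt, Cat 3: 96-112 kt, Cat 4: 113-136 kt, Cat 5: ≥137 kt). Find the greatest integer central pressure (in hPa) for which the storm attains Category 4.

Category 4 begins at V = 113 kt.
Required ΔP = (113/6.3)^(1/0.647) = 17.937^1.546 ≈ 86.65 hPa.
P_c ≤ 1013 − 86.65 = 926.35, so the highest integer P_c is 926 hPa.

926 hPa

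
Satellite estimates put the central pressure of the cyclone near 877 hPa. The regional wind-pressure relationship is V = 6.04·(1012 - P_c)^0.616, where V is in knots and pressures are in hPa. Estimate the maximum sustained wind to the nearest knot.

ΔP = 1012 − 877 = 135 hPa.
135^0.616 ≈ 20.525.
V ≈ 6.04 × 20.525 ≈ 124.0 kt.

124 kt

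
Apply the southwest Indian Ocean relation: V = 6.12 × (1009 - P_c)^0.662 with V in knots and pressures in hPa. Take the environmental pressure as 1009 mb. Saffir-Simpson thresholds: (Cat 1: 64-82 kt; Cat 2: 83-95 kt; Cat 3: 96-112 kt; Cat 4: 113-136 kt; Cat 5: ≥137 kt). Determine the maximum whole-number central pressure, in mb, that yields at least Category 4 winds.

Category 4 begins at V = 113 kt.
Required ΔP = (113/6.12)^(1/0.662) = 18.464^1.511 ≈ 81.82 mb.
P_c ≤ 1009 − 81.82 = 927.18, so the highest integer P_c is 927 mb.

927 mb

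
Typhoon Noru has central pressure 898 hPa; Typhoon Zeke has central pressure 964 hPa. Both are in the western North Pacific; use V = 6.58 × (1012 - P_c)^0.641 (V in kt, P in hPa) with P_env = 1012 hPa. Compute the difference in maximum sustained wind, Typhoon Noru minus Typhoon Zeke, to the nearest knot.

58 kt

Typhoon Noru: ΔP = 114; V ≈ 6.58 × 114^0.641 ≈ 136.99 kt.
Typhoon Zeke: ΔP = 48; V ≈ 6.58 × 48^0.641 ≈ 78.69 kt.
Difference ≈ 136.99 − 78.69 = 58.30 → 58 kt.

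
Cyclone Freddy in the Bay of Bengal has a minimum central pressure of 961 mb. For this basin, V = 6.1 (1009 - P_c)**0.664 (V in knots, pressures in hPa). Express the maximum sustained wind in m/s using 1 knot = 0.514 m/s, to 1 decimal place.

ΔP = 1009 − 961 = 48 mb.
V ≈ 6.1 × 48^0.664 = 6.1 × 13.072 ≈ 79.740 kt.
79.740 × 0.514 ≈ 40.99 m/s → 41.0 m/s.

41.0 m/s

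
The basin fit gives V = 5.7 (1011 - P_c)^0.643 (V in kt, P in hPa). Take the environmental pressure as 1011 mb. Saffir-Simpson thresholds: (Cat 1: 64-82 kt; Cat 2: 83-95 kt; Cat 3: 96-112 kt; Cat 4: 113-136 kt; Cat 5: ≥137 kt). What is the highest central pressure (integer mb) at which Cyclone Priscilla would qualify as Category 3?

930 mb

Category 3 begins at V = 96 kt.
Required ΔP = (96/5.7)^(1/0.643) = 16.842^1.555 ≈ 80.78 mb.
P_c ≤ 1011 − 80.78 = 930.22, so the highest integer P_c is 930 mb.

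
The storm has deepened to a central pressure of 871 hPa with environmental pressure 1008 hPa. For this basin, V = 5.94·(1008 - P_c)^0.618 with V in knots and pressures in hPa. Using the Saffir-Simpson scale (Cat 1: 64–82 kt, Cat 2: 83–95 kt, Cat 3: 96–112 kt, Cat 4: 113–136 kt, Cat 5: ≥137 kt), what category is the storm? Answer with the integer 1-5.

4

ΔP = 1008 − 871 = 137 hPa.
V ≈ 5.94 × 137^0.618 = 5.94 × 20.92 ≈ 124 kt.
124 kt falls in the Category 4 band.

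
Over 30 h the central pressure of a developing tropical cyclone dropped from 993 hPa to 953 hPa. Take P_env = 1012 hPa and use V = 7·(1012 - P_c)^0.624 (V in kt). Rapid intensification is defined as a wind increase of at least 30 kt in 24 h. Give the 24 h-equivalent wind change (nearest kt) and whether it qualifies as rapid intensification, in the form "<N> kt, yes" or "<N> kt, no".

36 kt, yes

V₁: ΔP = 19, V ≈ 7 × 19^0.624 ≈ 43.96 kt.
V₂: ΔP = 59, V ≈ 7 × 59^0.624 ≈ 89.15 kt.
ΔV over 30 h = 45.19 kt → 24 h equivalent = 45.19 × 24/30 ≈ 36.15 kt.
36 kt ≥ 30 kt ⇒ rapid intensification.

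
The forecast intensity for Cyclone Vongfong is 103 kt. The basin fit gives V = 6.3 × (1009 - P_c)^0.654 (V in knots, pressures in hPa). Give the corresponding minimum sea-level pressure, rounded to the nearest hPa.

ΔP = (V / 6.3)^(1/0.654) = (103/6.3)^1.529.
103/6.3 = 16.349; 16.349^1.529 ≈ 71.70 hPa.
P_c = 1009 − 71.70 = 937.30 ≈ 937 hPa.

937 hPa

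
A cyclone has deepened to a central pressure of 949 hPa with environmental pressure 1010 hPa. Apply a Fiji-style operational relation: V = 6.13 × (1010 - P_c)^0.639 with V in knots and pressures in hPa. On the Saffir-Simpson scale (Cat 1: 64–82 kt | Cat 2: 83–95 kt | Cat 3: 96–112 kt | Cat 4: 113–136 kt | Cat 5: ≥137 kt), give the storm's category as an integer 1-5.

2

ΔP = 1010 − 949 = 61 hPa.
V ≈ 6.13 × 61^0.639 = 6.13 × 13.83 ≈ 85 kt.
85 kt falls in the Category 2 band.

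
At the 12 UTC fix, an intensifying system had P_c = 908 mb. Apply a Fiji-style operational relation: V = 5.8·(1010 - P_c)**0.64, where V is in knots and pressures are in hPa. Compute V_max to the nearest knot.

ΔP = 1010 − 908 = 102 mb.
102^0.64 ≈ 19.298.
V ≈ 5.8 × 19.298 ≈ 111.9 kt.

112 kt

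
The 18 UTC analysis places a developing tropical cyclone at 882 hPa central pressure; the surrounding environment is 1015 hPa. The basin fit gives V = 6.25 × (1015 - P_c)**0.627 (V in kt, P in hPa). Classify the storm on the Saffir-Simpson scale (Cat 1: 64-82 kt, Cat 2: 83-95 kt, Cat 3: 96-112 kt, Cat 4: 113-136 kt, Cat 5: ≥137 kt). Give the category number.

4

ΔP = 1015 − 882 = 133 hPa.
V ≈ 6.25 × 133^0.627 = 6.25 × 21.46 ≈ 134 kt.
134 kt falls in the Category 4 band.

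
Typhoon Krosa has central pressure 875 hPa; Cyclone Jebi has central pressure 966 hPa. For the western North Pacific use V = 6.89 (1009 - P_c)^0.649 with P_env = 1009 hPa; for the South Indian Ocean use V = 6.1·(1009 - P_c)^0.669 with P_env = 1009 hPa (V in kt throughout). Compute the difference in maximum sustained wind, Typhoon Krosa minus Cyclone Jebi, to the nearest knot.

Typhoon Krosa: ΔP = 134; V ≈ 6.89 × 134^0.649 ≈ 165.47 kt.
Cyclone Jebi: ΔP = 43; V ≈ 6.1 × 43^0.669 ≈ 75.53 kt.
Difference ≈ 165.47 − 75.53 = 89.94 → 90 kt.

90 kt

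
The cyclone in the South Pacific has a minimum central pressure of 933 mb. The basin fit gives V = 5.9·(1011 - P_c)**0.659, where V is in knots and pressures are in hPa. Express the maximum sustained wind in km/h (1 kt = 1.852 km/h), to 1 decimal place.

192.9 km/h

ΔP = 1011 − 933 = 78 mb.
V ≈ 5.9 × 78^0.659 = 5.9 × 17.656 ≈ 104.170 kt.
104.170 × 1.852 ≈ 192.92 km/h → 192.9 km/h.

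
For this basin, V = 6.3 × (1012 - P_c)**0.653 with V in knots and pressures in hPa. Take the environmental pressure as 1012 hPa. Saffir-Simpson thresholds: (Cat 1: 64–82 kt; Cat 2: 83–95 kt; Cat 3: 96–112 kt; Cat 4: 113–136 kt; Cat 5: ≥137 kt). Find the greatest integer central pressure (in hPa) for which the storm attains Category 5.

Category 5 begins at V = 137 kt.
Required ΔP = (137/6.3)^(1/0.653) = 21.746^1.531 ≈ 111.70 hPa.
P_c ≤ 1012 − 111.70 = 900.30, so the highest integer P_c is 900 hPa.

900 hPa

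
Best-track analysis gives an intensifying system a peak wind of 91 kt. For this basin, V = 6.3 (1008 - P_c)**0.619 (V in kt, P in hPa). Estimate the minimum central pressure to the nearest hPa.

ΔP = (V / 6.3)^(1/0.619) = (91/6.3)^1.616.
91/6.3 = 14.444; 14.444^1.616 ≈ 74.73 hPa.
P_c = 1008 − 74.73 = 933.27 ≈ 933 hPa.

933 hPa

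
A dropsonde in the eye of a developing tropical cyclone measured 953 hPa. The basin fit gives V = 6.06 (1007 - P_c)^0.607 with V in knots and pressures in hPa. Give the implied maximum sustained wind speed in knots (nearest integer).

ΔP = 1007 − 953 = 54 hPa.
54^0.607 ≈ 11.261.
V ≈ 6.06 × 11.261 ≈ 68.2 kt.

68 kt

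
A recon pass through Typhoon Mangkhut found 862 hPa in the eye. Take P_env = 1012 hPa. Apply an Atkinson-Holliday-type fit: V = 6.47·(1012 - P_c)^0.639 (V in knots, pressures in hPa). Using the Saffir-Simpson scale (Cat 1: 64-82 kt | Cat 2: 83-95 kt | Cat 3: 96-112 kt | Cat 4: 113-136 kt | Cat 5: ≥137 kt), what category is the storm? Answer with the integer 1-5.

ΔP = 1012 − 862 = 150 hPa.
V ≈ 6.47 × 150^0.639 = 6.47 × 24.58 ≈ 159 kt.
159 kt falls in the Category 5 band.

5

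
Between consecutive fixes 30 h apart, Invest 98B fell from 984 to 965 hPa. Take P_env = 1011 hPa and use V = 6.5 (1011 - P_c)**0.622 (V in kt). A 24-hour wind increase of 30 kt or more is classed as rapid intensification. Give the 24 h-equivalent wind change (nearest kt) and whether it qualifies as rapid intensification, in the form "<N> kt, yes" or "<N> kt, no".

V₁: ΔP = 27, V ≈ 6.5 × 27^0.622 ≈ 50.49 kt.
V₂: ΔP = 46, V ≈ 6.5 × 46^0.622 ≈ 70.33 kt.
ΔV over 30 h = 19.84 kt → 24 h equivalent = 19.84 × 24/30 ≈ 15.87 kt.
16 kt < 30 kt ⇒ not rapid intensification.

16 kt, no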